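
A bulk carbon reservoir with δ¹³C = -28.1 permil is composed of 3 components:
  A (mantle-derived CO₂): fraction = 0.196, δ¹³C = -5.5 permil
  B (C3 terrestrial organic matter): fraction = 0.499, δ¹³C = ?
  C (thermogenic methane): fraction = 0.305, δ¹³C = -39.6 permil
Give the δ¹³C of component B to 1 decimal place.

-29.9 permil

Isotope mass balance: δ_bulk = Σ fᵢ·δᵢ.
-28.1 = 0.196×(-5.5) + 0.499×δ_B + 0.305×(-39.6)
0.499·δ_B = -28.1 − (-13.156) = -14.944
δ_B = -14.944 / 0.499 = -29.95 permil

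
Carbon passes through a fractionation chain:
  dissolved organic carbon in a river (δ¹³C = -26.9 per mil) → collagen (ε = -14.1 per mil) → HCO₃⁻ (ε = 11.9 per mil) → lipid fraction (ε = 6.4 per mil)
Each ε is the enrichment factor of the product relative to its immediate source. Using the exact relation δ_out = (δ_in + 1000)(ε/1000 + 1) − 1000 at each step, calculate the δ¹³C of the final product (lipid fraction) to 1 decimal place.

step 1: δ = (-26.90 + 1000)·(-14.1/1000 + 1) − 1000 = -40.62 per mil
step 2: δ = (-40.62 + 1000)·(11.9/1000 + 1) − 1000 = -29.20 per mil
step 3: δ = (-29.20 + 1000)·(6.4/1000 + 1) − 1000 = -22.99 per mil

-23.0 per mil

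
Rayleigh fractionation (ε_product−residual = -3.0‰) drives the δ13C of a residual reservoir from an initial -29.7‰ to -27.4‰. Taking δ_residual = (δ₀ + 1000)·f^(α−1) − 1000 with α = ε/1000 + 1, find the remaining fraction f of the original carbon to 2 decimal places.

α − 1 = ε/1000 = -0.0030
(δ_res + 1000)/(δ₀ + 1000) = (-27.4 + 1000)/(-29.7 + 1000) = 972.6/970.3 = 1.002370
f = 1.002370^(1/-0.0030) = exp(ln(1.002370)/-0.0030) = exp(0.00237/-0.0030)
f = exp(-0.7892) = 0.4542

0.45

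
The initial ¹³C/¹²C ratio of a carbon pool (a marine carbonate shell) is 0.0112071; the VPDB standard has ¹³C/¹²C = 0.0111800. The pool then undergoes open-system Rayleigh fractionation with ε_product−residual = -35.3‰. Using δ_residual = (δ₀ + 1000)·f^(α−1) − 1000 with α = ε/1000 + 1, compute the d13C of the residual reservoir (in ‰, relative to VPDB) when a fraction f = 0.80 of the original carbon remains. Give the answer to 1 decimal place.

10.4‰

δ₀ = (0.0112071/0.0111800 − 1)×1000 = (1.002424 − 1)×1000 = 2.424‰
α − 1 = ε/1000 = -0.0353
f^(α−1) = 0.80^(-0.0353) = 1.007908
δ_res = (2.424 + 1000) × 1.007908 − 1000 = 1010.351 − 1000 = 10.35‰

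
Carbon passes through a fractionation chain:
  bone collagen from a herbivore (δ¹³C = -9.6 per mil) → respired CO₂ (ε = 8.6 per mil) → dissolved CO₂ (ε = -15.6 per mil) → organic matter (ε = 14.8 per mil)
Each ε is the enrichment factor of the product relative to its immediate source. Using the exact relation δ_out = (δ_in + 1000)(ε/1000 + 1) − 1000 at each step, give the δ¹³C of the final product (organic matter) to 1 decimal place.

-2.1 per mil

step 1: δ = (-9.60 + 1000)·(8.6/1000 + 1) − 1000 = -1.08 per mil
step 2: δ = (-1.08 + 1000)·(-15.6/1000 + 1) − 1000 = -16.67 per mil
step 3: δ = (-16.67 + 1000)·(14.8/1000 + 1) − 1000 = -2.11 per mil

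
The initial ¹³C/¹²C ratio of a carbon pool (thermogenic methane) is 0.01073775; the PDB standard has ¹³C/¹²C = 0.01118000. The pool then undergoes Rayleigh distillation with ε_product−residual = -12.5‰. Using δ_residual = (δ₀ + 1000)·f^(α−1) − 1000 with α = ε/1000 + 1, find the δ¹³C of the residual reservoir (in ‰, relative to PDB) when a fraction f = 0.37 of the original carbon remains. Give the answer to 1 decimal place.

-27.5‰

δ₀ = (0.01073775/0.01118000 − 1)×1000 = (0.960443 − 1)×1000 = -39.557‰
α − 1 = ε/1000 = -0.0125
f^(α−1) = 0.37^(-0.0125) = 1.012506
δ_res = (-39.557 + 1000) × 1.012506 − 1000 = 972.454 − 1000 = -27.55‰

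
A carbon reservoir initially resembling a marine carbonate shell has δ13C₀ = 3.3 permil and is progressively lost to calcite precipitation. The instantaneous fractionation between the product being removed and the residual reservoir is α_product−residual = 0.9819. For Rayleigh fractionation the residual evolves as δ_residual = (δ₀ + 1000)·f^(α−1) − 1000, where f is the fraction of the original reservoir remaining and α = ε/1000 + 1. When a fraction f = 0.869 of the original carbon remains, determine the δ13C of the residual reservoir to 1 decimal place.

5.9 permil

Rayleigh residual: δ_res = (δ₀ + 1000)·f^(α−1) − 1000
α − 1 = -0.01810
f^(α−1) = 0.869^(-0.01810) = 1.002545
δ_res = (3.3 + 1000) × 1.002545 − 1000 = 1005.853 − 1000 = 5.85 permil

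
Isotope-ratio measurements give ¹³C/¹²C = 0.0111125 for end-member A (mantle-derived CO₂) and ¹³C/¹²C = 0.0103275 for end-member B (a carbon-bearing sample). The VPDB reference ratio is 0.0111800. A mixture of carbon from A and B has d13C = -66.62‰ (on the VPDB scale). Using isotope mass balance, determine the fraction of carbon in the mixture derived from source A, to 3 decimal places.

0.137

δ_A = (0.0111125/0.0111800 − 1)×1000 = (0.993962 − 1)×1000 = -6.038‰
δ_B = (0.0103275/0.0111800 − 1)×1000 = (0.923748 − 1)×1000 = -76.252‰
f_A = (δ_mix − δ_B)/(δ_A − δ_B) = (-66.62 − (-76.252))/(-6.038 − (-76.252))
f_A = 9.632 / 70.215 = 0.1372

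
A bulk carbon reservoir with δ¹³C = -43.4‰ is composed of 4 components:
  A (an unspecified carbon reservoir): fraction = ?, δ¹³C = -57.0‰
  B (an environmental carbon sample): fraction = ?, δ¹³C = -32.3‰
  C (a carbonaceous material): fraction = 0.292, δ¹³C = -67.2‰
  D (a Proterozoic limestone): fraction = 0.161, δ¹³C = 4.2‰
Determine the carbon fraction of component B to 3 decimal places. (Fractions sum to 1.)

0.272

Let f_B and f_A be the unknown fractions; fractions sum to 1 so f_B + f_A = 0.547.
Mass balance: Σ fᵢ·δᵢ = δ_bulk ⇒ f_B·(-32.3) + f_A·(-57.0) = -43.4 − (-18.946) = -24.454
Substitute f_A = 0.547 − f_B:
f_B·(-32.3 − -57.0) = -24.454 − 0.547×(-57.0) = 6.725
f_B = 6.725 / 24.7 = 0.2723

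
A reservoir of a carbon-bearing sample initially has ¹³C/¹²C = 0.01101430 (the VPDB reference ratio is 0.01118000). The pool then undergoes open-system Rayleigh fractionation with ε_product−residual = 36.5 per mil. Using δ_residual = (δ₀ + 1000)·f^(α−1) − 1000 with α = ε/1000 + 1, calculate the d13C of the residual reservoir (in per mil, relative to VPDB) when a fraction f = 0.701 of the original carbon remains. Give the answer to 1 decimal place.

δ₀ = (0.01101430/0.01118000 − 1)×1000 = (0.985179 − 1)×1000 = -14.821 per mil
α − 1 = ε/1000 = 0.0365
f^(α−1) = 0.701^(0.0365) = 0.987117
δ_res = (-14.821 + 1000) × 0.987117 − 1000 = 972.487 − 1000 = -27.51 per mil

-27.5 per mil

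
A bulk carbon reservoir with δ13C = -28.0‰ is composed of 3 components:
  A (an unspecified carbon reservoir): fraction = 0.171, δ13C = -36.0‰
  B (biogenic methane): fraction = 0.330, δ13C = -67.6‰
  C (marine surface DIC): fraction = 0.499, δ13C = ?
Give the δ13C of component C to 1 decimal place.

0.9‰

Isotope mass balance: δ_bulk = Σ fᵢ·δᵢ.
-28.0 = 0.171×(-36.0) + 0.330×(-67.6) + 0.499×δ_C
0.499·δ_C = -28.0 − (-28.464) = 0.464
δ_C = 0.464 / 0.499 = 0.93‰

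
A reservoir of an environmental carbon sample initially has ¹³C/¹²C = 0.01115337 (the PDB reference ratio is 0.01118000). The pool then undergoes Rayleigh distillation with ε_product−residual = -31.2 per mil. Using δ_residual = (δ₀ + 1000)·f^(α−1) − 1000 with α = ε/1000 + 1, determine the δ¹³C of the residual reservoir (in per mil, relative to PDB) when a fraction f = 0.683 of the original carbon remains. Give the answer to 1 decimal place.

δ₀ = (0.01115337/0.01118000 − 1)×1000 = (0.997618 − 1)×1000 = -2.382 per mil
α − 1 = ε/1000 = -0.0312
f^(α−1) = 0.683^(-0.0312) = 1.011966
δ_res = (-2.382 + 1000) × 1.011966 − 1000 = 1009.556 − 1000 = 9.56 per mil

9.6 per mil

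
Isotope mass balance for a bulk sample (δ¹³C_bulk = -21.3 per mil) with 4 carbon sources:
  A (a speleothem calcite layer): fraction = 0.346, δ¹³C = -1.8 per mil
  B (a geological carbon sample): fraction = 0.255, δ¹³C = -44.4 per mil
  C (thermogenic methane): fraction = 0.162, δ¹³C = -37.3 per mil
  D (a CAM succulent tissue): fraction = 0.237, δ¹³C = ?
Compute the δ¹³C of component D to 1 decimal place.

-14.0 per mil

Isotope mass balance: δ_bulk = Σ fᵢ·δᵢ.
-21.3 = 0.346×(-1.8) + 0.255×(-44.4) + 0.162×(-37.3) + 0.237×δ_D
0.237·δ_D = -21.3 − (-17.987) = -3.313
δ_D = -3.313 / 0.237 = -13.98 per mil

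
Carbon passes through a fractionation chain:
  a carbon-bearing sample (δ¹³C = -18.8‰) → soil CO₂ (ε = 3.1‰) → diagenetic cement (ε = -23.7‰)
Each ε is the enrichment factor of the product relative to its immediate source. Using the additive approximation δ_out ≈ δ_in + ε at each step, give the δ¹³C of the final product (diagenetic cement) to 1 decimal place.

step 1: δ ≈ -18.8 + (3.1) = -15.7‰
step 2: δ ≈ -15.7 + (-23.7) = -39.4‰

-39.4‰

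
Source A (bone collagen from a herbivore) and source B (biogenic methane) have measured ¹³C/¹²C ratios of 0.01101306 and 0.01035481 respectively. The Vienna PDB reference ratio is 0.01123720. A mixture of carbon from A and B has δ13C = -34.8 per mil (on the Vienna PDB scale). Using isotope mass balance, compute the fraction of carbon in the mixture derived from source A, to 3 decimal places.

δ_A = (0.01101306/0.01123720 − 1)×1000 = (0.980054 − 1)×1000 = -19.946 per mil
δ_B = (0.01035481/0.01123720 − 1)×1000 = (0.921476 − 1)×1000 = -78.524 per mil
f_A = (δ_mix − δ_B)/(δ_A − δ_B) = (-34.8 − (-78.524))/(-19.946 − (-78.524))
f_A = 43.724 / 58.578 = 0.7464

0.746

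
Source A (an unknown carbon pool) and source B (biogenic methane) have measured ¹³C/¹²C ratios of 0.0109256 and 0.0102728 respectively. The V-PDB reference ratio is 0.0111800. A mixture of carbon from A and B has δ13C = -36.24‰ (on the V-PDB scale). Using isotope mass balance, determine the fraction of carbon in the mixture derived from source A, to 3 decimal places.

δ_A = (0.0109256/0.0111800 − 1)×1000 = (0.977245 − 1)×1000 = -22.755‰
δ_B = (0.0102728/0.0111800 − 1)×1000 = (0.918855 − 1)×1000 = -81.145‰
f_A = (δ_mix − δ_B)/(δ_A − δ_B) = (-36.24 − (-81.145))/(-22.755 − (-81.145))
f_A = 44.905 / 58.390 = 0.7691

0.769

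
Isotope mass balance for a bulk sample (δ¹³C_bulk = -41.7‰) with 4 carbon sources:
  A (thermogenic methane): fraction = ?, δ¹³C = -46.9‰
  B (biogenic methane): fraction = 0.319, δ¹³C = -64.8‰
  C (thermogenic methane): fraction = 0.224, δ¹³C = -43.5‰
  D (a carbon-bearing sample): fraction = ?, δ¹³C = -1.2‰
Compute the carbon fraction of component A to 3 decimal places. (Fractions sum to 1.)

0.235

Let f_A and f_D be the unknown fractions; fractions sum to 1 so f_A + f_D = 0.457.
Mass balance: Σ fᵢ·δᵢ = δ_bulk ⇒ f_A·(-46.9) + f_D·(-1.2) = -41.7 − (-30.415) = -11.285
Substitute f_D = 0.457 − f_A:
f_A·(-46.9 − -1.2) = -11.285 − 0.457×(-1.2) = -10.736
f_A = -10.736 / -45.7 = 0.2349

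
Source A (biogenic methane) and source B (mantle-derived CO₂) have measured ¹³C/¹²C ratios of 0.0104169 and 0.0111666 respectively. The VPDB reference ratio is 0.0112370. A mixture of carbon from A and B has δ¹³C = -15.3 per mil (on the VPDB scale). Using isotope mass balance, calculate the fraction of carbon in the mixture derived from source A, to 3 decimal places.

0.135

δ_A = (0.0104169/0.0112370 − 1)×1000 = (0.927018 − 1)×1000 = -72.982 per mil
δ_B = (0.0111666/0.0112370 − 1)×1000 = (0.993735 − 1)×1000 = -6.265 per mil
f_A = (δ_mix − δ_B)/(δ_A − δ_B) = (-15.3 − (-6.265))/(-72.982 − (-6.265))
f_A = -9.035 / -66.717 = 0.1354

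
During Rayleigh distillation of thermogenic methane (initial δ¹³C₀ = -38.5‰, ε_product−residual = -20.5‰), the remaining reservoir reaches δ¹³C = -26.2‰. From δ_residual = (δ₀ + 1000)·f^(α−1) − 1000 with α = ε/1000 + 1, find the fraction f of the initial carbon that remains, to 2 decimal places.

α − 1 = ε/1000 = -0.0205
(δ_res + 1000)/(δ₀ + 1000) = (-26.2 + 1000)/(-38.5 + 1000) = 973.8/961.5 = 1.012793
f = 1.012793^(1/-0.0205) = exp(ln(1.012793)/-0.0205) = exp(0.01271/-0.0205)
f = exp(-0.6201) = 0.5379

0.54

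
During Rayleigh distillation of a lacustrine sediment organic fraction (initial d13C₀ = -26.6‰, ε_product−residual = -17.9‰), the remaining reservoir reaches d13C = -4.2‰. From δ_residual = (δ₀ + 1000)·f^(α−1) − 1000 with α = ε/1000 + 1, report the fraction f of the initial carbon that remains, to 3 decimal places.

0.281

α − 1 = ε/1000 = -0.0179
(δ_res + 1000)/(δ₀ + 1000) = (-4.2 + 1000)/(-26.6 + 1000) = 995.8/973.4 = 1.023012
f = 1.023012^(1/-0.0179) = exp(ln(1.023012)/-0.0179) = exp(0.02275/-0.0179)
f = exp(-1.2710) = 0.2805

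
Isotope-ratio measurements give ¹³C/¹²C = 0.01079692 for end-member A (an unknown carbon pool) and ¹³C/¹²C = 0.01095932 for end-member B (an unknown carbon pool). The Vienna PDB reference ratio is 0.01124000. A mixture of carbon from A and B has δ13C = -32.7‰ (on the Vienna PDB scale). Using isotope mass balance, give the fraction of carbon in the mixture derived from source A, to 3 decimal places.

δ_A = (0.01079692/0.01124000 − 1)×1000 = (0.960580 − 1)×1000 = -39.420‰
δ_B = (0.01095932/0.01124000 − 1)×1000 = (0.975028 − 1)×1000 = -24.972‰
f_A = (δ_mix − δ_B)/(δ_A − δ_B) = (-32.7 − (-24.972))/(-39.420 − (-24.972))
f_A = -7.728 / -14.448 = 0.5349

0.535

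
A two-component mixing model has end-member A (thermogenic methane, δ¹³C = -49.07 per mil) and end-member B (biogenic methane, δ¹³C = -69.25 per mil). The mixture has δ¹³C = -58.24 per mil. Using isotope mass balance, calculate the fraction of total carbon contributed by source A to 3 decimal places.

0.546

δ_mix = f_A·δ_A + (1 − f_A)·δ_B  ⇒  f_A = (δ_mix − δ_B)/(δ_A − δ_B)
f_A = (-58.24 − (-69.25)) / (-49.07 − (-69.25))
f_A = 11.01 / 20.18 = 0.5456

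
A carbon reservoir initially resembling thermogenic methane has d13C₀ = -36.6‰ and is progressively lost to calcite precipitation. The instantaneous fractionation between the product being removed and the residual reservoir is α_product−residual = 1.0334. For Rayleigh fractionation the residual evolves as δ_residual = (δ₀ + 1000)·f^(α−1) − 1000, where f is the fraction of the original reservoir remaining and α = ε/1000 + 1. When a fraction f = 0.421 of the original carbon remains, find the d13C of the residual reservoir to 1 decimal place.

Rayleigh residual: δ_res = (δ₀ + 1000)·f^(α−1) − 1000
α − 1 = 0.03340
f^(α−1) = 0.421^(0.03340) = 0.971518
δ_res = (-36.6 + 1000) × 0.971518 − 1000 = 935.961 − 1000 = -64.04‰

-64.0‰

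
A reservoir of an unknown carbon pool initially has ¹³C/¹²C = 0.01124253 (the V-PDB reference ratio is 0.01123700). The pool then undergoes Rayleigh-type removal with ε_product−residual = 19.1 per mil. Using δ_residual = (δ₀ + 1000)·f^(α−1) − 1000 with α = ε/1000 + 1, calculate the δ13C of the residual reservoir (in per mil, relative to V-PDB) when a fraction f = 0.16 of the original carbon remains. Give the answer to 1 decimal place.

-33.9 per mil

δ₀ = (0.01124253/0.01123700 − 1)×1000 = (1.000492 − 1)×1000 = 0.492 per mil
α − 1 = ε/1000 = 0.0191
f^(α−1) = 0.16^(0.0191) = 0.965603
δ_res = (0.492 + 1000) × 0.965603 − 1000 = 966.078 − 1000 = -33.92 per mil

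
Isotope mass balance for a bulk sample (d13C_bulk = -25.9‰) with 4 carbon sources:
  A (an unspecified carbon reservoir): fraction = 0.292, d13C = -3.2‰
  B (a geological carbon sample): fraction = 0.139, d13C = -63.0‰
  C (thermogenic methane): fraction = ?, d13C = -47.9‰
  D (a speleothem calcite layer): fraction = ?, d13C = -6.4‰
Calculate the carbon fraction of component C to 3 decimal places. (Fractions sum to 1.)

Let f_C and f_D be the unknown fractions; fractions sum to 1 so f_C + f_D = 0.569.
Mass balance: Σ fᵢ·δᵢ = δ_bulk ⇒ f_C·(-47.9) + f_D·(-6.4) = -25.9 − (-9.691) = -16.209
Substitute f_D = 0.569 − f_C:
f_C·(-47.9 − -6.4) = -16.209 − 0.569×(-6.4) = -12.567
f_C = -12.567 / -41.5 = 0.3028

0.303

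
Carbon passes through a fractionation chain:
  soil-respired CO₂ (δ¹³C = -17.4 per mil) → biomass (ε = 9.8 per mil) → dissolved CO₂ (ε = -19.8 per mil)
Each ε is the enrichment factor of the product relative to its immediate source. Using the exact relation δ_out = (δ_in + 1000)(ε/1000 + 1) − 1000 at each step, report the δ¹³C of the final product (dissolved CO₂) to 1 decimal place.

step 1: δ = (-17.40 + 1000)·(9.8/1000 + 1) − 1000 = -7.77 per mil
step 2: δ = (-7.77 + 1000)·(-19.8/1000 + 1) − 1000 = -27.42 per mil

-27.4 per mil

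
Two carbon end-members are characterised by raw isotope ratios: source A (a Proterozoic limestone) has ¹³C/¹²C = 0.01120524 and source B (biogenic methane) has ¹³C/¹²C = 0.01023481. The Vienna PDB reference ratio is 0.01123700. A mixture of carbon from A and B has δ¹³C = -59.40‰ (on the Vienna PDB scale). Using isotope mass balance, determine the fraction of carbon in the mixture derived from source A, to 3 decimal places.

0.345

δ_A = (0.01120524/0.01123700 − 1)×1000 = (0.997174 − 1)×1000 = -2.826‰
δ_B = (0.01023481/0.01123700 − 1)×1000 = (0.910813 − 1)×1000 = -89.187‰
f_A = (δ_mix − δ_B)/(δ_A − δ_B) = (-59.40 − (-89.187))/(-2.826 − (-89.187))
f_A = 29.787 / 86.360 = 0.3449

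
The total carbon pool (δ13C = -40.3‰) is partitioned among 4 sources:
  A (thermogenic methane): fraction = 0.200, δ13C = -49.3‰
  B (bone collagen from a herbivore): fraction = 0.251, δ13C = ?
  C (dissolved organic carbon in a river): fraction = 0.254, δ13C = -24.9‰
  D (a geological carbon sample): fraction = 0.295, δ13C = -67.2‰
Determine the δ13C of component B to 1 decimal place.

Isotope mass balance: δ_bulk = Σ fᵢ·δᵢ.
-40.3 = 0.200×(-49.3) + 0.251×δ_B + 0.254×(-24.9) + 0.295×(-67.2)
0.251·δ_B = -40.3 − (-36.009) = -4.291
δ_B = -4.291 / 0.251 = -17.10‰

-17.1‰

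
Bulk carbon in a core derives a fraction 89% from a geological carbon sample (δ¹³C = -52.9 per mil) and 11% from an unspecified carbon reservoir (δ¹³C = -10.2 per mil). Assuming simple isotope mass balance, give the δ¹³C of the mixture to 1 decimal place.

-48.2 per mil

δ_mix = f_A·δ_A + f_B·δ_B
δ_mix = 0.89 × (-52.9) + 0.11 × (-10.2)
δ_mix = -47.08 + -1.12 = -48.20 per mil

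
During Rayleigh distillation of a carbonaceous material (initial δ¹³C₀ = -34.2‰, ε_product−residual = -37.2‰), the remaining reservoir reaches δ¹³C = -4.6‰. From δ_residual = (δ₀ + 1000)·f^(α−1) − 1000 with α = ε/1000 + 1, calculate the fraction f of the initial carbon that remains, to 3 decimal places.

α − 1 = ε/1000 = -0.0372
(δ_res + 1000)/(δ₀ + 1000) = (-4.6 + 1000)/(-34.2 + 1000) = 995.4/965.8 = 1.030648
f = 1.030648^(1/-0.0372) = exp(ln(1.030648)/-0.0372) = exp(0.03019/-0.0372)
f = exp(-0.8115) = 0.4442

0.444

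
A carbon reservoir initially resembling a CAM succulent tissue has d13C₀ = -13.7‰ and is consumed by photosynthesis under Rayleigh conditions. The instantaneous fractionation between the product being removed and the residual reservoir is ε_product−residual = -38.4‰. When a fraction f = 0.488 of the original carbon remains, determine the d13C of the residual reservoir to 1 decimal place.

Rayleigh residual: δ_res = (δ₀ + 1000)·f^(α−1) − 1000
α = ε/1000 + 1 = 0.96160, so α − 1 = -0.03840
f^(α−1) = 0.488^(-0.03840) = 1.027933
δ_res = (-13.7 + 1000) × 1.027933 − 1000 = 1013.850 − 1000 = 13.85‰

13.9‰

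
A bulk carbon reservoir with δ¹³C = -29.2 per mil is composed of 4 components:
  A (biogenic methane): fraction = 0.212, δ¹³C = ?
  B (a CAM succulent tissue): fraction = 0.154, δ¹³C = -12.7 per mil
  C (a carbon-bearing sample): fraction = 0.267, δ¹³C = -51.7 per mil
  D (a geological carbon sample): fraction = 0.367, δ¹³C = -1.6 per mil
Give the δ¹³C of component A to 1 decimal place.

Isotope mass balance: δ_bulk = Σ fᵢ·δᵢ.
-29.2 = 0.212×δ_A + 0.154×(-12.7) + 0.267×(-51.7) + 0.367×(-1.6)
0.212·δ_A = -29.2 − (-16.347) = -12.853
δ_A = -12.853 / 0.212 = -60.63 per mil

-60.6 per mil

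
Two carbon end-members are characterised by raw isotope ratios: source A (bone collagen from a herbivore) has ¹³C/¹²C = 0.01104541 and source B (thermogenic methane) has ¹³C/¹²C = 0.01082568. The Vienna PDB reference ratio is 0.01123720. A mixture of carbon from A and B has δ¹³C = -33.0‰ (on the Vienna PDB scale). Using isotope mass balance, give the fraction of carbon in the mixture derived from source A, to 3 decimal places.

0.185

δ_A = (0.01104541/0.01123720 − 1)×1000 = (0.982933 − 1)×1000 = -17.067‰
δ_B = (0.01082568/0.01123720 − 1)×1000 = (0.963379 − 1)×1000 = -36.621‰
f_A = (δ_mix − δ_B)/(δ_A − δ_B) = (-33.0 − (-36.621))/(-17.067 − (-36.621))
f_A = 3.621 / 19.554 = 0.1852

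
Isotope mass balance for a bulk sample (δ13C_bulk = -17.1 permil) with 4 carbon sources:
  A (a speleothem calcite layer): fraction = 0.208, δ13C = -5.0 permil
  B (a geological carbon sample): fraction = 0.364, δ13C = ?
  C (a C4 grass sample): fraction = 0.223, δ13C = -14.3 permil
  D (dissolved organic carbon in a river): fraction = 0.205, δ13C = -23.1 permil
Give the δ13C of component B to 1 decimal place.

-22.4 permil

Isotope mass balance: δ_bulk = Σ fᵢ·δᵢ.
-17.1 = 0.208×(-5.0) + 0.364×δ_B + 0.223×(-14.3) + 0.205×(-23.1)
0.364·δ_B = -17.1 − (-8.964) = -8.136
δ_B = -8.136 / 0.364 = -22.35 permil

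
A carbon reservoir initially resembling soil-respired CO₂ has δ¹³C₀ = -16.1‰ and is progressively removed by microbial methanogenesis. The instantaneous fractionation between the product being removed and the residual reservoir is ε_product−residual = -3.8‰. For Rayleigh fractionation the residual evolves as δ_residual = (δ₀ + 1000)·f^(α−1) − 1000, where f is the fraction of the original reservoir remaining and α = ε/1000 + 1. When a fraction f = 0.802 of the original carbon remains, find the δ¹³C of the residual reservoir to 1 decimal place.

Rayleigh residual: δ_res = (δ₀ + 1000)·f^(α−1) − 1000
α = ε/1000 + 1 = 0.99620, so α − 1 = -0.00380
f^(α−1) = 0.802^(-0.00380) = 1.000839
δ_res = (-16.1 + 1000) × 1.000839 − 1000 = 984.725 − 1000 = -15.27‰

-15.3‰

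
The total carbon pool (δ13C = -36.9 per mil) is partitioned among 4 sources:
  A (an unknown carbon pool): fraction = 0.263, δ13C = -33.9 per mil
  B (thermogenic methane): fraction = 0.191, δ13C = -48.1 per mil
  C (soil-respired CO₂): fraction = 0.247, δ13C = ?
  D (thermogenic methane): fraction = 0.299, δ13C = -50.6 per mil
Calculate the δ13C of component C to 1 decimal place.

-14.8 per mil

Isotope mass balance: δ_bulk = Σ fᵢ·δᵢ.
-36.9 = 0.263×(-33.9) + 0.191×(-48.1) + 0.247×δ_C + 0.299×(-50.6)
0.247·δ_C = -36.9 − (-33.232) = -3.668
δ_C = -3.668 / 0.247 = -14.85 per mil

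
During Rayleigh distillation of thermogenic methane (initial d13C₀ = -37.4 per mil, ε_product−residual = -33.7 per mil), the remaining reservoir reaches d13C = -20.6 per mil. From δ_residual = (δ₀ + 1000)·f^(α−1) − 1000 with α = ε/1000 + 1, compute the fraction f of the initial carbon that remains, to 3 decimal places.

α − 1 = ε/1000 = -0.0337
(δ_res + 1000)/(δ₀ + 1000) = (-20.6 + 1000)/(-37.4 + 1000) = 979.4/962.6 = 1.017453
f = 1.017453^(1/-0.0337) = exp(ln(1.017453)/-0.0337) = exp(0.01730/-0.0337)
f = exp(-0.5134) = 0.5984

0.598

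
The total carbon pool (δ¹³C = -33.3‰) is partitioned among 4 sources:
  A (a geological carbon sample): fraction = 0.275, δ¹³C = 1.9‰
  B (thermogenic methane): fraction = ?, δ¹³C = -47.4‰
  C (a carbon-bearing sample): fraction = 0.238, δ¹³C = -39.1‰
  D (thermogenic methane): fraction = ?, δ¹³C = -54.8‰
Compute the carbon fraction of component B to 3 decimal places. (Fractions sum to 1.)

Let f_B and f_D be the unknown fractions; fractions sum to 1 so f_B + f_D = 0.487.
Mass balance: Σ fᵢ·δᵢ = δ_bulk ⇒ f_B·(-47.4) + f_D·(-54.8) = -33.3 − (-8.783) = -24.517
Substitute f_D = 0.487 − f_B:
f_B·(-47.4 − -54.8) = -24.517 − 0.487×(-54.8) = 2.171
f_B = 2.171 / 7.4 = 0.2934

0.293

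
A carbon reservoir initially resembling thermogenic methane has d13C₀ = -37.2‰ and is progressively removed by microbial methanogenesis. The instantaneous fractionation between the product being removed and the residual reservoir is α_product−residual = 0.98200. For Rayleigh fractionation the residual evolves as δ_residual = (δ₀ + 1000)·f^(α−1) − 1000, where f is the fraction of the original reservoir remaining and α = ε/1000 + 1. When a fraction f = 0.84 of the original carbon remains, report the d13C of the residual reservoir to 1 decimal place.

Rayleigh residual: δ_res = (δ₀ + 1000)·f^(α−1) − 1000
α − 1 = -0.01800
f^(α−1) = 0.84^(-0.01800) = 1.003143
δ_res = (-37.2 + 1000) × 1.003143 − 1000 = 965.826 − 1000 = -34.17‰

-34.2‰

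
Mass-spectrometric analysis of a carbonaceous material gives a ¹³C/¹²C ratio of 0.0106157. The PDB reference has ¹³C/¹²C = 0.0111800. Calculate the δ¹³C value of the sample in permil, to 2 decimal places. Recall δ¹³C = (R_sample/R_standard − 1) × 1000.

δ¹³C = (R_sample / R_standard − 1) × 1000
R_sample / R_standard = 0.0106157 / 0.0111800 = 0.949526
δ¹³C = (0.949526 − 1) × 1000 = -50.474 permil

-50.47 permil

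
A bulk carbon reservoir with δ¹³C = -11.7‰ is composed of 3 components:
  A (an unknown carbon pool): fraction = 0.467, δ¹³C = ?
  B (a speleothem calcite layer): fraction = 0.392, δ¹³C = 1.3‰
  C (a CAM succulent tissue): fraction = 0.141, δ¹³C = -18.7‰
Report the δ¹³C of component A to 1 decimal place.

Isotope mass balance: δ_bulk = Σ fᵢ·δᵢ.
-11.7 = 0.467×δ_A + 0.392×(1.3) + 0.141×(-18.7)
0.467·δ_A = -11.7 − (-2.127) = -9.573
δ_A = -9.573 / 0.467 = -20.50‰

-20.5‰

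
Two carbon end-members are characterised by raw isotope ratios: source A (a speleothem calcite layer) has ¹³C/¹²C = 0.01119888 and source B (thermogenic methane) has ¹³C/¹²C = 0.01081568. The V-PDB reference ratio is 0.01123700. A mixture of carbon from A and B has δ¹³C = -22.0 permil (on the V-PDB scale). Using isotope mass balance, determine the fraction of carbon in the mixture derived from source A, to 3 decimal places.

δ_A = (0.01119888/0.01123700 − 1)×1000 = (0.996608 − 1)×1000 = -3.392 permil
δ_B = (0.01081568/0.01123700 − 1)×1000 = (0.962506 − 1)×1000 = -37.494 permil
f_A = (δ_mix − δ_B)/(δ_A − δ_B) = (-22.0 − (-37.494))/(-3.392 − (-37.494))
f_A = 15.494 / 34.102 = 0.4543

0.454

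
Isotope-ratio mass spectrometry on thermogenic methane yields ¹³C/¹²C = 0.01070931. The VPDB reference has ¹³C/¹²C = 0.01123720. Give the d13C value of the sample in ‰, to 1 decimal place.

-47.0‰

d13C = (R_sample / R_standard − 1) × 1000
R_sample / R_standard = 0.01070931 / 0.01123720 = 0.953023
d13C = (0.953023 − 1) × 1000 = -46.98‰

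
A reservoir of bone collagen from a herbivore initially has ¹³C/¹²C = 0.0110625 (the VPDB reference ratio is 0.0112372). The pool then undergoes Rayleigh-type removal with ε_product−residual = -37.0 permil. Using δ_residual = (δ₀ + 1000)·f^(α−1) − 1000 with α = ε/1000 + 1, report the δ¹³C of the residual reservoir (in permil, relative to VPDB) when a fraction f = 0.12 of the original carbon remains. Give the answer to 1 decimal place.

δ₀ = (0.0110625/0.0112372 − 1)×1000 = (0.984453 − 1)×1000 = -15.547 permil
α − 1 = ε/1000 = -0.0370
f^(α−1) = 0.12^(-0.0370) = 1.081609
δ_res = (-15.547 + 1000) × 1.081609 − 1000 = 1064.794 − 1000 = 64.79 permil

64.8 permil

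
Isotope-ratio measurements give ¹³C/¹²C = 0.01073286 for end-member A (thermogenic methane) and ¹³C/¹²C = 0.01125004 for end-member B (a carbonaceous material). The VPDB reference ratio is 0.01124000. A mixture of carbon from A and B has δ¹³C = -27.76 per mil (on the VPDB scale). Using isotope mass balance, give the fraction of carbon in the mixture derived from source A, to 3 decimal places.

0.623

δ_A = (0.01073286/0.01124000 − 1)×1000 = (0.954881 − 1)×1000 = -45.119 per mil
δ_B = (0.01125004/0.01124000 − 1)×1000 = (1.000893 − 1)×1000 = 0.893 per mil
f_A = (δ_mix − δ_B)/(δ_A − δ_B) = (-27.76 − (0.893))/(-45.119 − (0.893))
f_A = -28.653 / -46.012 = 0.6227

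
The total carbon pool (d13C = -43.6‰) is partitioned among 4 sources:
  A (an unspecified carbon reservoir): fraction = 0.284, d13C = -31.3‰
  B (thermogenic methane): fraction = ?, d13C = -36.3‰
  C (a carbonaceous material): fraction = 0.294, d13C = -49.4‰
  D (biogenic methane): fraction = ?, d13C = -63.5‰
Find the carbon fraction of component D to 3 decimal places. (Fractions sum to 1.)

0.179

Let f_D and f_B be the unknown fractions; fractions sum to 1 so f_D + f_B = 0.422.
Mass balance: Σ fᵢ·δᵢ = δ_bulk ⇒ f_D·(-63.5) + f_B·(-36.3) = -43.6 − (-23.413) = -20.187
Substitute f_B = 0.422 − f_D:
f_D·(-63.5 − -36.3) = -20.187 − 0.422×(-36.3) = -4.869
f_D = -4.869 / -27.2 = 0.1790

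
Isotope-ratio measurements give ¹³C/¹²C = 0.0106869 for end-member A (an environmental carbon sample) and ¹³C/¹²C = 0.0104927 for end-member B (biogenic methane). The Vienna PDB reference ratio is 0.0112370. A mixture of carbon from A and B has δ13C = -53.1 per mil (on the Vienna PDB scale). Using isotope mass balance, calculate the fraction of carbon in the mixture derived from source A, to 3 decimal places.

0.760

δ_A = (0.0106869/0.0112370 − 1)×1000 = (0.951046 − 1)×1000 = -48.954 per mil
δ_B = (0.0104927/0.0112370 − 1)×1000 = (0.933763 − 1)×1000 = -66.237 per mil
f_A = (δ_mix − δ_B)/(δ_A − δ_B) = (-53.1 − (-66.237))/(-48.954 − (-66.237))
f_A = 13.137 / 17.282 = 0.7601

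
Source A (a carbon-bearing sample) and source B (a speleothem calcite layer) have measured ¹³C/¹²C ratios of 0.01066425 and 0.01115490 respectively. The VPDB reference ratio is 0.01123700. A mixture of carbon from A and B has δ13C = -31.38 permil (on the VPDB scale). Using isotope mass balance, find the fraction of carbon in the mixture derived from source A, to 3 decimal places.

0.551

δ_A = (0.01066425/0.01123700 − 1)×1000 = (0.949030 − 1)×1000 = -50.970 permil
δ_B = (0.01115490/0.01123700 − 1)×1000 = (0.992694 − 1)×1000 = -7.306 permil
f_A = (δ_mix − δ_B)/(δ_A − δ_B) = (-31.38 − (-7.306))/(-50.970 − (-7.306))
f_A = -24.074 / -43.664 = 0.5513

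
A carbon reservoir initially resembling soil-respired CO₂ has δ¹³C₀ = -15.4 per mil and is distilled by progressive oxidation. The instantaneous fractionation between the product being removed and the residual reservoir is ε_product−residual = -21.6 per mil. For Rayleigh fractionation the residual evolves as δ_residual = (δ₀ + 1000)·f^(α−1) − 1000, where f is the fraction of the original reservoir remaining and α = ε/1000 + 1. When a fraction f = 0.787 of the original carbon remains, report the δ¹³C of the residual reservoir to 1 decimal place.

-10.3 per mil

Rayleigh residual: δ_res = (δ₀ + 1000)·f^(α−1) − 1000
α = ε/1000 + 1 = 0.97840, so α − 1 = -0.02160
f^(α−1) = 0.787^(-0.02160) = 1.005187
δ_res = (-15.4 + 1000) × 1.005187 − 1000 = 989.707 − 1000 = -10.29 per mil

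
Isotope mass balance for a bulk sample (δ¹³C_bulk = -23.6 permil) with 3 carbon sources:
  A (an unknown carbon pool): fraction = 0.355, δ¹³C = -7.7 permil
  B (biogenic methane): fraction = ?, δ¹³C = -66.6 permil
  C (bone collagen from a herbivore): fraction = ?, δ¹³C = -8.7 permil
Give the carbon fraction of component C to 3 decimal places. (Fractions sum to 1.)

0.382

Let f_C and f_B be the unknown fractions; fractions sum to 1 so f_C + f_B = 0.645.
Mass balance: Σ fᵢ·δᵢ = δ_bulk ⇒ f_C·(-8.7) + f_B·(-66.6) = -23.6 − (-2.733) = -20.867
Substitute f_B = 0.645 − f_C:
f_C·(-8.7 − -66.6) = -20.867 − 0.645×(-66.6) = 22.090
f_C = 22.090 / 57.9 = 0.3815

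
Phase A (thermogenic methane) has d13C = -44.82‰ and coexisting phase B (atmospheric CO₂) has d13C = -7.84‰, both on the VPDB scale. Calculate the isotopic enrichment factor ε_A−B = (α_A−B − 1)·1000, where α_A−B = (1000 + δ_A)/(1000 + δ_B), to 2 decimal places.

-37.27‰

α_A−B = (1000 + -44.82) / (1000 + -7.84) = 955.18 / 992.16 = 0.962728
ε_A−B = (0.962728 − 1) × 1000 = -37.272‰
(The approximation ε ≈ δ_A − δ_B would give -36.98‰.)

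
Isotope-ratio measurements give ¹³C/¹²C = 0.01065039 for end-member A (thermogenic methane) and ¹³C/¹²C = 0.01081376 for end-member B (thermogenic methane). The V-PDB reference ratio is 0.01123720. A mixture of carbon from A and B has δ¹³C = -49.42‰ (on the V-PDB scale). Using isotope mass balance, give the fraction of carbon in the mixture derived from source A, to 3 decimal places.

δ_A = (0.01065039/0.01123720 − 1)×1000 = (0.947780 − 1)×1000 = -52.220‰
δ_B = (0.01081376/0.01123720 − 1)×1000 = (0.962318 − 1)×1000 = -37.682‰
f_A = (δ_mix − δ_B)/(δ_A − δ_B) = (-49.42 − (-37.682))/(-52.220 − (-37.682))
f_A = -11.738 / -14.538 = 0.8074

0.807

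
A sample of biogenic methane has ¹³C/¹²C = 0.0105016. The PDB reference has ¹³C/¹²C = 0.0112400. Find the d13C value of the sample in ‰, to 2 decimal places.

-65.69‰

d13C = (R_sample / R_standard − 1) × 1000
R_sample / R_standard = 0.0105016 / 0.0112400 = 0.934306
d13C = (0.934306 − 1) × 1000 = -65.694‰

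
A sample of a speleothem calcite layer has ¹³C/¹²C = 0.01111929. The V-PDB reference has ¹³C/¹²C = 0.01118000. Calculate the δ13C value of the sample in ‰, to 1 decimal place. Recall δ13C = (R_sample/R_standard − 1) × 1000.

δ13C = (R_sample / R_standard − 1) × 1000
R_sample / R_standard = 0.01111929 / 0.01118000 = 0.994570
δ13C = (0.994570 − 1) × 1000 = -5.43‰

-5.4‰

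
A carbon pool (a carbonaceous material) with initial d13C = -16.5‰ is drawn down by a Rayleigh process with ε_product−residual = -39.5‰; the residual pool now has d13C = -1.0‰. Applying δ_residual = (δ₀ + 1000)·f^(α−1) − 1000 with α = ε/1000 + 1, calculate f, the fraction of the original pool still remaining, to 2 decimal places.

α − 1 = ε/1000 = -0.0395
(δ_res + 1000)/(δ₀ + 1000) = (-1.0 + 1000)/(-16.5 + 1000) = 999.0/983.5 = 1.015760
f = 1.015760^(1/-0.0395) = exp(ln(1.015760)/-0.0395) = exp(0.01564/-0.0395)
f = exp(-0.3959) = 0.6731

0.67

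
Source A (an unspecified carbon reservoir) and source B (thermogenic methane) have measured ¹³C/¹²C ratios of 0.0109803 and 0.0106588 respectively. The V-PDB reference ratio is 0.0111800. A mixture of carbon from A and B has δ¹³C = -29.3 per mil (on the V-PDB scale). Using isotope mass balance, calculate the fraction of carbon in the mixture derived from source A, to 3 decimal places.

δ_A = (0.0109803/0.0111800 − 1)×1000 = (0.982138 − 1)×1000 = -17.862 per mil
δ_B = (0.0106588/0.0111800 − 1)×1000 = (0.953381 − 1)×1000 = -46.619 per mil
f_A = (δ_mix − δ_B)/(δ_A − δ_B) = (-29.3 − (-46.619))/(-17.862 − (-46.619))
f_A = 17.319 / 28.757 = 0.6023

0.602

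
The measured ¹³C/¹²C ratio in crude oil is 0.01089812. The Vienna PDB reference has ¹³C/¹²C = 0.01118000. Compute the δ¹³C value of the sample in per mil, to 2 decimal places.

-25.21 per mil

δ¹³C = (R_sample / R_standard − 1) × 1000
R_sample / R_standard = 0.01089812 / 0.01118000 = 0.974787
δ¹³C = (0.974787 − 1) × 1000 = -25.213 per mil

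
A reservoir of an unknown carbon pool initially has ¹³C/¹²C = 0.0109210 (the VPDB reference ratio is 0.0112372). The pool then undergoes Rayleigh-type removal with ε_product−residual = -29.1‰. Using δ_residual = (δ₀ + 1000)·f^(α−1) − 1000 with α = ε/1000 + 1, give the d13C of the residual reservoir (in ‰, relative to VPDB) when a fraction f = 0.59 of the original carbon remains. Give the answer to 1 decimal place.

-13.1‰

δ₀ = (0.0109210/0.0112372 − 1)×1000 = (0.971861 − 1)×1000 = -28.139‰
α − 1 = ε/1000 = -0.0291
f^(α−1) = 0.59^(-0.0291) = 1.015473
δ_res = (-28.139 + 1000) × 1.015473 − 1000 = 986.899 − 1000 = -13.10‰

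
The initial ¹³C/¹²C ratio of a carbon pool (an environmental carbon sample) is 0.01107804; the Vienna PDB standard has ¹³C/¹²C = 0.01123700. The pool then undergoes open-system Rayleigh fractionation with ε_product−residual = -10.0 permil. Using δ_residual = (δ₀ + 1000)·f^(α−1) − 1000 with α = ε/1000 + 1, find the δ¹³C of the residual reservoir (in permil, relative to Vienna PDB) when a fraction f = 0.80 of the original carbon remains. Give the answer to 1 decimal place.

δ₀ = (0.01107804/0.01123700 − 1)×1000 = (0.985854 − 1)×1000 = -14.146 permil
α − 1 = ε/1000 = -0.0100
f^(α−1) = 0.80^(-0.0100) = 1.002234
δ_res = (-14.146 + 1000) × 1.002234 − 1000 = 988.056 − 1000 = -11.94 permil

-11.9 permil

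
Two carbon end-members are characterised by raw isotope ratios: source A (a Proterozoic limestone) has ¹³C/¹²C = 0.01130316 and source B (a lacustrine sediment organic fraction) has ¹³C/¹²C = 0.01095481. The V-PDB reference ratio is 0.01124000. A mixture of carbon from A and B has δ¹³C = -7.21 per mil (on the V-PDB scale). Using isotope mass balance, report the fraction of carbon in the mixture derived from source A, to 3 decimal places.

δ_A = (0.01130316/0.01124000 − 1)×1000 = (1.005619 − 1)×1000 = 5.619 per mil
δ_B = (0.01095481/0.01124000 − 1)×1000 = (0.974627 − 1)×1000 = -25.373 per mil
f_A = (δ_mix − δ_B)/(δ_A − δ_B) = (-7.21 − (-25.373))/(5.619 − (-25.373))
f_A = 18.163 / 30.992 = 0.5860

0.586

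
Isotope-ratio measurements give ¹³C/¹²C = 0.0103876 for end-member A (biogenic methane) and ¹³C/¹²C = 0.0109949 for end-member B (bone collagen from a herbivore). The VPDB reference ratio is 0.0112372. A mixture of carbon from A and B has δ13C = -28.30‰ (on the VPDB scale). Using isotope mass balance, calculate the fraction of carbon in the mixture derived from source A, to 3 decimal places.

δ_A = (0.0103876/0.0112372 − 1)×1000 = (0.924394 − 1)×1000 = -75.606‰
δ_B = (0.0109949/0.0112372 − 1)×1000 = (0.978438 − 1)×1000 = -21.562‰
f_A = (δ_mix − δ_B)/(δ_A − δ_B) = (-28.30 − (-21.562))/(-75.606 − (-21.562))
f_A = -6.738 / -54.044 = 0.1247

0.125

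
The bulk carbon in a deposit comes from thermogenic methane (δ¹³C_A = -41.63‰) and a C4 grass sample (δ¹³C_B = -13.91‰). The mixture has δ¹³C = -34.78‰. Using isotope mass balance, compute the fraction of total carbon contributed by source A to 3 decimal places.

δ_mix = f_A·δ_A + (1 − f_A)·δ_B  ⇒  f_A = (δ_mix − δ_B)/(δ_A − δ_B)
f_A = (-34.78 − (-13.91)) / (-41.63 − (-13.91))
f_A = -20.87 / -27.72 = 0.7529

0.753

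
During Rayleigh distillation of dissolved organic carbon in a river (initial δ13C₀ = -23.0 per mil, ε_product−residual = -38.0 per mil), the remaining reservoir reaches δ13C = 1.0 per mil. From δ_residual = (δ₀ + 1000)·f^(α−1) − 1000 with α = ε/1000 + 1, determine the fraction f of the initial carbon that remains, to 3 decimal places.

0.528

α − 1 = ε/1000 = -0.0380
(δ_res + 1000)/(δ₀ + 1000) = (1.0 + 1000)/(-23.0 + 1000) = 1001.0/977.0 = 1.024565
f = 1.024565^(1/-0.0380) = exp(ln(1.024565)/-0.0380) = exp(0.02427/-0.0380)
f = exp(-0.6386) = 0.5280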